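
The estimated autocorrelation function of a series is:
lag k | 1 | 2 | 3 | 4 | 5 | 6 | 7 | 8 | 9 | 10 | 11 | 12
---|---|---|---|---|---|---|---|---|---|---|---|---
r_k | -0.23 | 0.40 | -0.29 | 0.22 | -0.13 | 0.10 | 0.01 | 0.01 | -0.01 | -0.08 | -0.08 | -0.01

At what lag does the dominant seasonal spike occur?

2

The largest autocorrelation is r_2 = 0.40, with a weaker echo at lag 4 (0.22); the remaining lags stay at or below 0.10.
The dominant spike at lag 2 indicates a seasonal period of 2.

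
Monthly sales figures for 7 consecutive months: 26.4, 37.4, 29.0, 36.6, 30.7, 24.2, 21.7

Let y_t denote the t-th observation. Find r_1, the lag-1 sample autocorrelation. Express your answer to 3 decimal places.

0.057

Mean ȳ = (26.4 + 37.4 + 29.0 + 36.6 + 30.7 + 24.2 + 21.7)/7 = 29.4286
Deviations from mean: -3.0286, 7.9714, -0.4286, 7.1714, 1.2714, -5.2286, -7.7286
Numerator Σ_{t=1}^{6}(y_t−ȳ)(y_{t+1}−ȳ) = 12.2478
Denominator Σ(y_t−ȳ)² = 213.0143
r_1 = 12.2478 / 213.0143 = 0.057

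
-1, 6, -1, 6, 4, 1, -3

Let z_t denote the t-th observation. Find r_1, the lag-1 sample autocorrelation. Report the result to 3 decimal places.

Mean z̄ = (-1 + 6 − 1 + 6 + 4 + 1 − 3)/7 = 1.7143
Σ(z_t−z̄)(z_{t+1}−z̄) = (-11.6327) + (-11.6327) + (-11.6327) + (9.7959) + (-1.6327) + (3.3673) = -23.3673
Denominator Σ(z_t−z̄)² = 79.4286
r_1 = -23.3673 / 79.4286 = -0.294

-0.294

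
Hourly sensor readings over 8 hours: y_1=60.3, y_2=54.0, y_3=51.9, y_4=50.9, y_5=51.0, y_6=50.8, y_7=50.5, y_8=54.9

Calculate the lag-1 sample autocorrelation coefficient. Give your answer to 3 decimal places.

Mean ȳ = (60.3 + 54.0 + 51.9 + 50.9 + 51.0 + 50.8 + 50.5 + 54.9)/8 = 53.0375
Deviations from mean: 7.2625, 0.9625, -1.1375, -2.1375, -2.0375, -2.2375, -2.5375, 1.8625
Σ(y_t−ȳ)(y_{t+1}−ȳ) = (6.9902) + (-1.0948) + (2.4314) + (4.3552) + (4.5589) + (5.6777) + (-4.7261) = 18.1923
Denominator Σ(y_t−ȳ)² = 78.5988
r_1 = 18.1923 / 78.5988 = 0.231

0.231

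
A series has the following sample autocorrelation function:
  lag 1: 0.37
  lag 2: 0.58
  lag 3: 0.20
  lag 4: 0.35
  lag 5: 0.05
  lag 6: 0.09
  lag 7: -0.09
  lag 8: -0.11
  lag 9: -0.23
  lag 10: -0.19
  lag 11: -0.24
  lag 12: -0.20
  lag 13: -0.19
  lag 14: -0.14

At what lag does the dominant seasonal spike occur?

2

The largest autocorrelation is r_2 = 0.58; the remaining lags stay at or below 0.37.
The dominant spike at lag 2 indicates a seasonal period of 2.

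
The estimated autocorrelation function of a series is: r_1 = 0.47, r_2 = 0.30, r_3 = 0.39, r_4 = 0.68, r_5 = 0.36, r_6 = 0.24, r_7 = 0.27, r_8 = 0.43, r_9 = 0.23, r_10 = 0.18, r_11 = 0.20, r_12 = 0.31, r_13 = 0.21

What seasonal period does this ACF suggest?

4

The largest autocorrelation is r_4 = 0.68; the remaining lags stay at or below 0.47. The elevated value at lag 1 (0.47), dropping to 0.30 at lag 2, reflects decaying short-term dependence rather than seasonality.
The dominant spike at lag 4 indicates a seasonal period of 4.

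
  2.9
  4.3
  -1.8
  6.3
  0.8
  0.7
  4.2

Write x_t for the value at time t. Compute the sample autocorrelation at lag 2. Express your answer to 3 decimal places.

Mean x̄ = (2.9 + 4.3 − 1.8 + 6.3 + 0.8 + 0.7 + 4.2)/7 = 2.4857
Numerator Σ_{t=1}^{5}(x_t−x̄)(x_{t+2}−x̄) = 2.6682
Denominator Σ(x_t−x̄)² = 45.3486
r_2 = 2.6682 / 45.3486 = 0.059

0.059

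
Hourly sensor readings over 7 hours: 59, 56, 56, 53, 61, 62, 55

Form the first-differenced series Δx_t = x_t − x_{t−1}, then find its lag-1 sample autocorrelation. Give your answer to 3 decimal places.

-0.150

First differences Δx: -3, 0, -3, 8, 1, -7
Mean of differences = -0.6667
Numerator Σ(Δx_t−Δx̄)(Δx_{t+1}−Δx̄) = -19.4444
Denominator Σ(Δx_t−Δx̄)² = 129.3333
r_1(Δx) = -19.4444 / 129.3333 = -0.150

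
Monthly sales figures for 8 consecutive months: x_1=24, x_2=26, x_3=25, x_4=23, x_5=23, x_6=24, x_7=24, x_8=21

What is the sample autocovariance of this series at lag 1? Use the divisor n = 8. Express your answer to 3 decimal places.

0.273

Mean x̄ = (24 + 26 + 25 + 23 + 23 + 24 + 24 + 21)/8 = 23.7500
Deviations: 0.2500, 2.2500, 1.2500, -0.7500, -0.7500, 0.2500, 0.2500, -2.7500
Σ_{t=1}^{7}(x_t−x̄)(x_{t+1}−x̄) = 2.1875
γ_1 = 2.1875 / 8 = 0.273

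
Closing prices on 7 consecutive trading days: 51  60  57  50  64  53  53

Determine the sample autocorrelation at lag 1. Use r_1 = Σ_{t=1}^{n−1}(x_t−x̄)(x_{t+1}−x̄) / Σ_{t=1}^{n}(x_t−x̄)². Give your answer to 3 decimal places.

Mean x̄ = (51 + 60 + 57 + 50 + 64 + 53 + 53)/7 = 55.4286
Deviations from mean: -4.4286, 4.5714, 1.5714, -5.4286, 8.5714, -2.4286, -2.4286
Numerator Σ_{t=1}^{6}(x_t−x̄)(x_{t+1}−x̄) = -83.0408
Denominator Σ(x_t−x̄)² = 157.7143
r_1 = -83.0408 / 157.7143 = -0.527

-0.527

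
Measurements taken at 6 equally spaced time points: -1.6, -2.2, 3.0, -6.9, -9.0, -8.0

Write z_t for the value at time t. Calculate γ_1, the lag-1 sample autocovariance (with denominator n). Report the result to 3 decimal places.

5.202

Mean z̄ = (-1.6 − 2.2 + 3.0 − 6.9 − 9.0 − 8.0)/6 = -4.1167
Deviations: 2.5167, 1.9167, 7.1167, -2.7833, -4.8833, -3.8833
Σ_{t=1}^{5}(z_t−z̄)(z_{t+1}−z̄) = 31.2114
γ_1 = 31.2114 / 6 = 5.202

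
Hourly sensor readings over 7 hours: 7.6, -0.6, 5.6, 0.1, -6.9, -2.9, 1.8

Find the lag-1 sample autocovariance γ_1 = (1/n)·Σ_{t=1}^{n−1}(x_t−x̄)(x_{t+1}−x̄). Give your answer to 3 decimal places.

1.349

Mean x̄ = (7.6 − 0.6 + 5.6 + 0.1 − 6.9 − 2.9 + 1.8)/7 = 0.6714
Deviations: 6.9286, -1.2714, 4.9286, -0.5714, -7.5714, -3.5714, 1.1286
Σ_{t=1}^{6}(x_t−x̄)(x_{t+1}−x̄) = 9.4449
γ_1 = 9.4449 / 7 = 1.349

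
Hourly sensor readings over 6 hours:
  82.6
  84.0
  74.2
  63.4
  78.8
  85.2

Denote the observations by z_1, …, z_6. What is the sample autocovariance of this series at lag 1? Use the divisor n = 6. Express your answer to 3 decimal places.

Mean z̄ = (82.6 + 84.0 + 74.2 + 63.4 + 78.8 + 85.2)/6 = 78.0333
Σ_{t=1}^{5}(z_t−z̄)(z_{t+1}−z̄) = 54.7456
γ_1 = 54.7456 / 6 = 9.124

9.124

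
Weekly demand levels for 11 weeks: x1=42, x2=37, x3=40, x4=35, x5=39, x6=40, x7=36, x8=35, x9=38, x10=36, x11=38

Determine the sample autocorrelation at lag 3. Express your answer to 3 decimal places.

Mean x̄ = (42 + 37 + 40 + 35 + 39 + 40 + 36 + 35 + 38 + 36 + 38)/11 = 37.8182
Numerator Σ_{t=1}^{8}(x_t−x̄)(x_{t+3}−x̄) = -3.0083
Denominator Σ(x_t−x̄)² = 51.6364
r_3 = -3.0083 / 51.6364 = -0.058

-0.058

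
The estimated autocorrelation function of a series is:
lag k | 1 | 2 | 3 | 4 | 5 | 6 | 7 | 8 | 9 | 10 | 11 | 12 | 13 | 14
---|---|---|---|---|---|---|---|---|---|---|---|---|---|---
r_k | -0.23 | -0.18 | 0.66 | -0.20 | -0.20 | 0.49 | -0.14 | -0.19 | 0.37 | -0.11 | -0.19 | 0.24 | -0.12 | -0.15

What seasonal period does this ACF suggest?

3

The largest autocorrelation is r_3 = 0.66, with weaker echoes at lags 6 (0.49), 9 (0.37) and 12 (0.24); the remaining lags stay at or below -0.11.
The dominant spike at lag 3 indicates a seasonal period of 3.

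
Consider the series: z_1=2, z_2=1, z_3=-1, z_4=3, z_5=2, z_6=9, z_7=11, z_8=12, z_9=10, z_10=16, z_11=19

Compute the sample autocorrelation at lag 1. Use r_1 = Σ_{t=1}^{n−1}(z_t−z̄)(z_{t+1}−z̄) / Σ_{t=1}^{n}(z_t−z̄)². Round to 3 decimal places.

Mean z̄ = (2 + 1 − 1 + 3 + 2 + 9 + 11 + 12 + 10 + 16 + 19)/11 = 7.6364
Numerator Σ_{t=1}^{10}(z_t−z̄)(z_{t+1}−z̄) = 297.5950
Denominator Σ(z_t−z̄)² = 440.5455
r_1 = 297.5950 / 440.5455 = 0.676

0.676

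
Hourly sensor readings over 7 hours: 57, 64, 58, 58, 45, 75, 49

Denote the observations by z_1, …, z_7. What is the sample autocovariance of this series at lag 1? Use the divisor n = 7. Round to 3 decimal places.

-54.286

Mean z̄ = (57 + 64 + 58 + 58 + 45 + 75 + 49)/7 = 58.0000
Deviations: -1.0000, 6.0000, 0.0000, 0.0000, -13.0000, 17.0000, -9.0000
Σ_{t=1}^{6}(z_t−z̄)(z_{t+1}−z̄) = -380.0000
γ_1 = -380.0000 / 7 = -54.286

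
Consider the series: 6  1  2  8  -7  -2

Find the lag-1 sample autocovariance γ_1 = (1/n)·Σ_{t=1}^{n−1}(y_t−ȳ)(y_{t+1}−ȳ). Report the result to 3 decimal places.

Mean ȳ = (6 + 1 + 2 + 8 − 7 − 2)/6 = 1.3333
Σ_{t=1}^{5}(y_t−ȳ)(y_{t+1}−ȳ) = -25.1111
γ_1 = -25.1111 / 6 = -4.185

-4.185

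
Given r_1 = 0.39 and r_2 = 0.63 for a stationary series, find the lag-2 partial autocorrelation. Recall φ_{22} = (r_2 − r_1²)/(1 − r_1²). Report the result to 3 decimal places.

φ_{22} = (r_2 − r_1²) / (1 − r_1²)
r_1² = (0.39)² = 0.1521
Numerator = 0.63 − 0.1521 = 0.4779; denominator = 1 − 0.1521 = 0.8479
φ_{22} = 0.4779 / 0.8479 = 0.564

0.564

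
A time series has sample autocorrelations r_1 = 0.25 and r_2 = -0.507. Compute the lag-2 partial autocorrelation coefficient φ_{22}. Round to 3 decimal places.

-0.607

φ_{22} = (r_2 − r_1²) / (1 − r_1²)
r_1² = (0.25)² = 0.0625
Numerator = -0.507 − 0.0625 = -0.5695; denominator = 1 − 0.0625 = 0.9375
φ_{22} = -0.5695 / 0.9375 = -0.607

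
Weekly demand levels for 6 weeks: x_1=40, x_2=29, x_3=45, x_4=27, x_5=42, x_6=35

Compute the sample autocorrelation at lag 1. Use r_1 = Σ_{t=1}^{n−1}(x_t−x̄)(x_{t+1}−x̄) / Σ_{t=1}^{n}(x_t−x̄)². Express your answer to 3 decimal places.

Mean x̄ = (40 + 29 + 45 + 27 + 42 + 35)/6 = 36.3333
Deviations from mean: 3.6667, -7.3333, 8.6667, -9.3333, 5.6667, -1.3333
Numerator Σ_{t=1}^{5}(x_t−x̄)(x_{t+1}−x̄) = -231.7778
Denominator Σ(x_t−x̄)² = 263.3333
r_1 = -231.7778 / 263.3333 = -0.880

-0.880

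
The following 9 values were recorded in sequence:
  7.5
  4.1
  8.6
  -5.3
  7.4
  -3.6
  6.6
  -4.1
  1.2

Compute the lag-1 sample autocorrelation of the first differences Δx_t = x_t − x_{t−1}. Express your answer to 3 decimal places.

First differences Δx: -3.4, 4.5, -13.9, 12.7, -11.0, 10.2, -10.7, 5.3
Mean of differences = -0.7875
Numerator Σ(Δx_t−Δx̄)(Δx_{t+1}−Δx̄) = -679.2077
Denominator Σ(Δx_t−Δx̄)² = 748.9688
r_1(Δx) = -679.2077 / 748.9688 = -0.907

-0.907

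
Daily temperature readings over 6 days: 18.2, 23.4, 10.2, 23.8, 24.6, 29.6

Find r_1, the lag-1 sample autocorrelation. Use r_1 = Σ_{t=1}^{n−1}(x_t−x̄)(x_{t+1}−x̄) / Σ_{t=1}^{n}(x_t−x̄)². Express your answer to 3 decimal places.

-0.094

Mean x̄ = (18.2 + 23.4 + 10.2 + 23.8 + 24.6 + 29.6)/6 = 21.6333
Deviations from mean: -3.4333, 1.7667, -11.4333, 2.1667, 2.9667, 7.9667
Numerator Σ_{t=1}^{5}(x_t−x̄)(x_{t+1}−x̄) = -20.9744
Denominator Σ(x_t−x̄)² = 222.5933
r_1 = -20.9744 / 222.5933 = -0.094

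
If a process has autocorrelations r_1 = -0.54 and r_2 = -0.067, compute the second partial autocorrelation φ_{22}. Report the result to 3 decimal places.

-0.506

φ_{22} = (r_2 − r_1²) / (1 − r_1²)
r_1² = (-0.54)² = 0.2916
Numerator = -0.067 − 0.2916 = -0.3586; denominator = 1 − 0.2916 = 0.7084
φ_{22} = -0.3586 / 0.7084 = -0.506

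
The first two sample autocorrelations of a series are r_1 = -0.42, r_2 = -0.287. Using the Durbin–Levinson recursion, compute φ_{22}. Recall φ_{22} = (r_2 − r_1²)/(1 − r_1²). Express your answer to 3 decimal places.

-0.563

φ_{22} = (r_2 − r_1²) / (1 − r_1²)
r_1² = (-0.42)² = 0.1764
Numerator = -0.287 − 0.1764 = -0.4634; denominator = 1 − 0.1764 = 0.8236
φ_{22} = -0.4634 / 0.8236 = -0.563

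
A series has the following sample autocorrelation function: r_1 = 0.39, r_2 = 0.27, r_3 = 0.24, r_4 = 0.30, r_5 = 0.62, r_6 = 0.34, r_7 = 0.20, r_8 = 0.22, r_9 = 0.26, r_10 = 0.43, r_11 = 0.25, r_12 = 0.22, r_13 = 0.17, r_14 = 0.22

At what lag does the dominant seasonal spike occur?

5

The largest autocorrelation is r_5 = 0.62, with a weaker echo at lag 10 (0.43); the remaining lags stay at or below 0.39. The elevated value at lag 1 (0.39), dropping to 0.27 at lag 2, reflects decaying short-term dependence rather than seasonality.
The dominant spike at lag 5 indicates a seasonal period of 5.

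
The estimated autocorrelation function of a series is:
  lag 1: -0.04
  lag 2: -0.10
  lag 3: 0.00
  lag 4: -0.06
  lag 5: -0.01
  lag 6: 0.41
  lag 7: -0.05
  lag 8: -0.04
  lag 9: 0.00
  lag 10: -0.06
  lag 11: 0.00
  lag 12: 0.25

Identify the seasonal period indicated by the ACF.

6

The largest autocorrelation is r_6 = 0.41, with a weaker echo at lag 12 (0.25); the remaining lags stay at or below 0.00.
The dominant spike at lag 6 indicates a seasonal period of 6.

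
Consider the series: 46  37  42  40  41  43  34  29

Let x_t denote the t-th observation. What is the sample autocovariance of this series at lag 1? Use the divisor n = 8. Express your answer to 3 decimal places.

Mean x̄ = (46 + 37 + 42 + 40 + 41 + 43 + 34 + 29)/8 = 39.0000
Σ_{t=1}^{7}(x_t−x̄)(x_{t+1}−x̄) = 23.0000
γ_1 = 23.0000 / 8 = 2.875

2.875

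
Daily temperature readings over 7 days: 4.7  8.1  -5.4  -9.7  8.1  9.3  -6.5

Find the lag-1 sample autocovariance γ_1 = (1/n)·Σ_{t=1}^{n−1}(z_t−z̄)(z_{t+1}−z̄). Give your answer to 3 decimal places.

-4.467

Mean z̄ = (4.7 + 8.1 − 5.4 − 9.7 + 8.1 + 9.3 − 6.5)/7 = 1.2286
Σ_{t=1}^{6}(z_t−z̄)(z_{t+1}−z̄) = -31.2665
γ_1 = -31.2665 / 7 = -4.467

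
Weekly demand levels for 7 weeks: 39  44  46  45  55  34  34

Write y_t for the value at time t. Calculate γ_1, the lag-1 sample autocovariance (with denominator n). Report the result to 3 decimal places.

Mean ȳ = (39 + 44 + 46 + 45 + 55 + 34 + 34)/7 = 42.4286
Σ_{t=1}^{6}(y_t−ȳ)(y_{t+1}−ȳ) = 6.8163
γ_1 = 6.8163 / 7 = 0.974

0.974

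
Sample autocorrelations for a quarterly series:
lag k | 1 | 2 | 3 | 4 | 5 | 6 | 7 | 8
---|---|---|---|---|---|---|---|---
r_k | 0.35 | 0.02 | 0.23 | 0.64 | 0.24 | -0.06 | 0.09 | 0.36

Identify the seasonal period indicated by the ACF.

The largest autocorrelation is r_4 = 0.64, with a weaker echo at lag 8 (0.36); the remaining lags stay at or below 0.35. The elevated value at lag 1 (0.35), dropping to 0.02 at lag 2, reflects decaying short-term dependence rather than seasonality.
The dominant spike at lag 4 indicates a seasonal period of 4.

4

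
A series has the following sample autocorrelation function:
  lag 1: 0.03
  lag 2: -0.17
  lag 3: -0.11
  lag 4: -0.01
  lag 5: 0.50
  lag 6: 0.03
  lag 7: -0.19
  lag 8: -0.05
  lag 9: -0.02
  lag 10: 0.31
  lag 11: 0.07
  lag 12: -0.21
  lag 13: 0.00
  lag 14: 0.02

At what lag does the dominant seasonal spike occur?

5

The largest autocorrelation is r_5 = 0.50, with a weaker echo at lag 10 (0.31); the remaining lags stay at or below 0.07.
The dominant spike at lag 5 indicates a seasonal period of 5.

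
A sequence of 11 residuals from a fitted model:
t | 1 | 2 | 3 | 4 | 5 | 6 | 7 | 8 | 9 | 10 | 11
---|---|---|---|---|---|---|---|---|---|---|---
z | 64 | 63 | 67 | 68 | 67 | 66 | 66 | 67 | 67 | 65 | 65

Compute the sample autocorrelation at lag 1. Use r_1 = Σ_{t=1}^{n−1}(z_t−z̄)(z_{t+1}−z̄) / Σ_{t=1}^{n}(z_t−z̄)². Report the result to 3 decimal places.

Mean z̄ = (64 + 63 + 67 + 68 + 67 + 66 + 66 + 67 + 67 + 65 + 65)/11 = 65.9091
Numerator Σ_{t=1}^{10}(z_t−z̄)(z_{t+1}−z̄) = 8.1736
Denominator Σ(z_t−z̄)² = 22.9091
r_1 = 8.1736 / 22.9091 = 0.357

0.357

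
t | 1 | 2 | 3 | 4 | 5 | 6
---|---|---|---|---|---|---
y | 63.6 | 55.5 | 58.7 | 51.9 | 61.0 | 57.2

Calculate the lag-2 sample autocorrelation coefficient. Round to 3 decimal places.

0.307

Mean ȳ = (63.6 + 55.5 + 58.7 + 51.9 + 61.0 + 57.2)/6 = 57.9833
Deviations from mean: 5.6167, -2.4833, 0.7167, -6.0833, 3.0167, -0.7833
Σ(y_t−ȳ)(y_{t+2}−ȳ) = (4.0253) + (15.1069) + (2.1619) + (4.7653) = 26.0594
Denominator Σ(y_t−ȳ)² = 84.9483
r_2 = 26.0594 / 84.9483 = 0.307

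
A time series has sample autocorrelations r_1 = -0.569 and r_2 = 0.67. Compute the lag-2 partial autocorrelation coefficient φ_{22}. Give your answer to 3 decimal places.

φ_{22} = (r_2 − r_1²) / (1 − r_1²)
r_1² = (-0.569)² = 0.323761
Numerator = 0.67 − 0.3238 = 0.3462; denominator = 1 − 0.3238 = 0.6762
φ_{22} = 0.3462 / 0.6762 = 0.512

0.512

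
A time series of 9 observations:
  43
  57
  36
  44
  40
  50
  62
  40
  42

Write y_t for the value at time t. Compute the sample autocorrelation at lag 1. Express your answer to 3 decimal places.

-0.241

Mean ȳ = (43 + 57 + 36 + 44 + 40 + 50 + 62 + 40 + 42)/9 = 46.0000
Numerator Σ_{t=1}^{8}(y_t−ȳ)(y_{t+1}−ȳ) = -143.0000
Denominator Σ(y_t−ȳ)² = 594.0000
r_1 = -143.0000 / 594.0000 = -0.241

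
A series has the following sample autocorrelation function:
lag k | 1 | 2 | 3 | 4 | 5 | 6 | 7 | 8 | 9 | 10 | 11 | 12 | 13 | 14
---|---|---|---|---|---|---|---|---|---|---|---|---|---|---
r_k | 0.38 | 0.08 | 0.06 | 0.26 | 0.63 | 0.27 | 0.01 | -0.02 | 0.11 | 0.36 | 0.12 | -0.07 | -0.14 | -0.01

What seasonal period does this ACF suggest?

The largest autocorrelation is r_5 = 0.63; the remaining lags stay at or below 0.38. The elevated value at lag 1 (0.38), dropping to 0.08 at lag 2, reflects decaying short-term dependence rather than seasonality.
The dominant spike at lag 5 indicates a seasonal period of 5.

5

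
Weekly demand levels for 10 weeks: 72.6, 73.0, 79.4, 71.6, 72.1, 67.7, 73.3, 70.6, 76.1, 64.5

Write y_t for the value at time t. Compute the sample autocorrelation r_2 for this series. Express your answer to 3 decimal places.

Mean ȳ = (72.6 + 73.0 + 79.4 + 71.6 + 72.1 + 67.7 + 73.3 + 70.6 + 76.1 + 64.5)/10 = 72.0900
Numerator Σ_{t=1}^{8}(y_t−ȳ)(y_{t+2}−ȳ) = 28.2208
Denominator Σ(y_t−ȳ)² = 151.4090
r_2 = 28.2208 / 151.4090 = 0.186

0.186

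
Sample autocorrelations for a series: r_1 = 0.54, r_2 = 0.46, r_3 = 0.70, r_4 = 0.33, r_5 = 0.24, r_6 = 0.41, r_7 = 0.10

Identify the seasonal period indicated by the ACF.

3

The largest autocorrelation is r_3 = 0.70; the remaining lags stay at or below 0.54. The elevated value at lag 1 (0.54), dropping to 0.46 at lag 2, reflects decaying short-term dependence rather than seasonality.
The dominant spike at lag 3 indicates a seasonal period of 3.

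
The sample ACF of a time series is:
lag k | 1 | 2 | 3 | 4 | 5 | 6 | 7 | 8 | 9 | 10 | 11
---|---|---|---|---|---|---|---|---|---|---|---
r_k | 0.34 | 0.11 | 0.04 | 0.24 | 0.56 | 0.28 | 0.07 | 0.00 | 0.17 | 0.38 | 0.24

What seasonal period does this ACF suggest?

5

The largest autocorrelation is r_5 = 0.56, with a weaker echo at lag 10 (0.38); the remaining lags stay at or below 0.34. The elevated value at lag 1 (0.34), dropping to 0.11 at lag 2, reflects decaying short-term dependence rather than seasonality.
The dominant spike at lag 5 indicates a seasonal period of 5.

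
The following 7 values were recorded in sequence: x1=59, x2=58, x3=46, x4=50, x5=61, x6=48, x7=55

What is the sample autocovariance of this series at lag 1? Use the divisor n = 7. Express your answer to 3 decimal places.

-8.146

Mean x̄ = (59 + 58 + 46 + 50 + 61 + 48 + 55)/7 = 53.8571
Deviations: 5.1429, 4.1429, -7.8571, -3.8571, 7.1429, -5.8571, 1.1429
Σ_{t=1}^{6}(x_t−x̄)(x_{t+1}−x̄) = -57.0204
γ_1 = -57.0204 / 7 = -8.146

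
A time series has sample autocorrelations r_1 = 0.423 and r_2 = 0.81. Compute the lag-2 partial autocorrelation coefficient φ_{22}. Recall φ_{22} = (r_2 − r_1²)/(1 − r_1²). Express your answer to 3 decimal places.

φ_{22} = (r_2 − r_1²) / (1 − r_1²)
r_1² = (0.423)² = 0.178929
Numerator = 0.81 − 0.1789 = 0.6311; denominator = 1 − 0.1789 = 0.8211
φ_{22} = 0.6311 / 0.8211 = 0.769

0.769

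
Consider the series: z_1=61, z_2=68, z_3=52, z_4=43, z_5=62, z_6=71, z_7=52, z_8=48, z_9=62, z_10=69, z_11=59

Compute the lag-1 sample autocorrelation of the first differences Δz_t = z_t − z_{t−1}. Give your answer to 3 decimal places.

First differences Δz: 7, -16, -9, 19, 9, -19, -4, 14, 7, -10
Mean of differences = -0.2000
Numerator Σ(Δz_t−Δz̄)(Δz_{t+1}−Δz̄) = -90.8400
Denominator Σ(Δz_t−Δz̄)² = 1549.6000
r_1(Δz) = -90.8400 / 1549.6000 = -0.059

-0.059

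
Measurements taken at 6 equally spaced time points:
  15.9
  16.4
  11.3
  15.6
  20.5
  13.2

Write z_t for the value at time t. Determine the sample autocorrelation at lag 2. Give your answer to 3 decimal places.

Mean z̄ = (15.9 + 16.4 + 11.3 + 15.6 + 20.5 + 13.2)/6 = 15.4833
Deviations from mean: 0.4167, 0.9167, -4.1833, 0.1167, 5.0167, -2.2833
Σ(z_t−z̄)(z_{t+2}−z̄) = (-1.7431) + (0.1069) + (-20.9864) + (-0.2664) = -22.8889
Denominator Σ(z_t−z̄)² = 48.9083
r_2 = -22.8889 / 48.9083 = -0.468

-0.468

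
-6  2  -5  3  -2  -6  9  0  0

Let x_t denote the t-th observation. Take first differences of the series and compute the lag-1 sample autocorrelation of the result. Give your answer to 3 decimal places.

First differences Δx: 8, -7, 8, -5, -4, 15, -9, 0
Mean of differences = 0.7500
Numerator Σ(Δx_t−Δx̄)(Δx_{t+1}−Δx̄) = -326.0625
Denominator Σ(Δx_t−Δx̄)² = 519.5000
r_1(Δx) = -326.0625 / 519.5000 = -0.628

-0.628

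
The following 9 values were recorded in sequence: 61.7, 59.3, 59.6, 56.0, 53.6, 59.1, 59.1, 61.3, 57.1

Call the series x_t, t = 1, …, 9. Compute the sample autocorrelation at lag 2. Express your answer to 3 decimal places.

Mean x̄ = (61.7 + 59.3 + 59.6 + 56.0 + 53.6 + 59.1 + 59.1 + 61.3 + 57.1)/9 = 58.5333
Numerator Σ_{t=1}^{7}(x_t−x̄)(x_{t+2}−x̄) = -7.3022
Denominator Σ(x_t−x̄)² = 52.8600
r_2 = -7.3022 / 52.8600 = -0.138

-0.138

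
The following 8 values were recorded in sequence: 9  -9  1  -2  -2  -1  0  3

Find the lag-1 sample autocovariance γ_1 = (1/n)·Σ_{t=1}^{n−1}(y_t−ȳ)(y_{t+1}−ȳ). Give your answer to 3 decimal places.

Mean ȳ = (9 − 9 + 1 − 2 − 2 − 1 + 0 + 3)/8 = -0.1250
Σ_{t=1}^{7}(y_t−ȳ)(y_{t+1}−ȳ) = -87.6406
γ_1 = -87.6406 / 8 = -10.955

-10.955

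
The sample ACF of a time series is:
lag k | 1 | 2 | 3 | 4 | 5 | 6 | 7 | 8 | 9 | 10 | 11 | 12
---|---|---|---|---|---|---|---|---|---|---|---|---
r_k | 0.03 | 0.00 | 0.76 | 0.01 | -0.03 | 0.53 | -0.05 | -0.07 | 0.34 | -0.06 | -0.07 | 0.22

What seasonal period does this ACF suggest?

The largest autocorrelation is r_3 = 0.76, with weaker echoes at lags 6 (0.53), 9 (0.34) and 12 (0.22); the remaining lags stay at or below 0.03.
The dominant spike at lag 3 indicates a seasonal period of 3.

3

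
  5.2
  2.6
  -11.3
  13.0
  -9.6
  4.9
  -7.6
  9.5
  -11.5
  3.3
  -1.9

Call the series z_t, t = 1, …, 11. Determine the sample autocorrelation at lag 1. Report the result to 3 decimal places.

Mean z̄ = (5.2 + 2.6 − 11.3 + 13.0 − 9.6 + 4.9 − 7.6 + 9.5 − 11.5 + 3.3 − 1.9)/11 = -0.3091
Numerator Σ_{t=1}^{10}(z_t−z̄)(z_{t+1}−z̄) = -599.6764
Denominator Σ(z_t−z̄)² = 740.3691
r_1 = -599.6764 / 740.3691 = -0.810

-0.810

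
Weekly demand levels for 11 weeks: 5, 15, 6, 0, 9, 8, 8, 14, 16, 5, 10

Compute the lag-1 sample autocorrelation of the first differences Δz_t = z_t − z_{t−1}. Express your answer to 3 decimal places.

First differences Δz: 10, -9, -6, 9, -1, 0, 6, 2, -11, 5
Mean of differences = 0.5000
Numerator Σ(Δz_t−Δz̄)(Δz_{t+1}−Δz̄) = -159.2500
Denominator Σ(Δz_t−Δz̄)² = 482.5000
r_1(Δz) = -159.2500 / 482.5000 = -0.330

-0.330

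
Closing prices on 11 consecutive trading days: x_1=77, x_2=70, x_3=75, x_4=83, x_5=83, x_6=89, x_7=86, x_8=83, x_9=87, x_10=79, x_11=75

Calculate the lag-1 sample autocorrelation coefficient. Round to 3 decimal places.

Mean x̄ = (77 + 70 + 75 + 83 + 83 + 89 + 86 + 83 + 87 + 79 + 75)/11 = 80.6364
Numerator Σ_{t=1}^{10}(x_t−x̄)(x_{t+1}−x̄) = 182.0496
Denominator Σ(x_t−x̄)² = 348.5455
r_1 = 182.0496 / 348.5455 = 0.522

0.522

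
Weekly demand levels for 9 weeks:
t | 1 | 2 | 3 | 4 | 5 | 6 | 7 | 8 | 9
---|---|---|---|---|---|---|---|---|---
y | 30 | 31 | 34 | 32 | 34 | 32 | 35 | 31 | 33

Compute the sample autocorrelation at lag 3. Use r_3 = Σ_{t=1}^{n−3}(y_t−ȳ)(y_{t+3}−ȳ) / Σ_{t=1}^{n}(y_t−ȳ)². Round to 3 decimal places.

-0.247

Mean ȳ = (30 + 31 + 34 + 32 + 34 + 32 + 35 + 31 + 33)/9 = 32.4444
Σ(y_t−ȳ)(y_{t+3}−ȳ) = (1.0864) + (-2.2469) + (-0.6914) + (-1.1358) + (-2.2469) + (-0.2469) = -5.4815
Denominator Σ(y_t−ȳ)² = 22.2222
r_3 = -5.4815 / 22.2222 = -0.247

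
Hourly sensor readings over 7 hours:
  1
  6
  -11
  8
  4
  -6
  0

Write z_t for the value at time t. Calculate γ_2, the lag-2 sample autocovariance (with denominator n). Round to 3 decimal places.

-7.921

Mean z̄ = (1 + 6 − 11 + 8 + 4 − 6 + 0)/7 = 0.2857
Σ_{t=1}^{5}(z_t−z̄)(z_{t+2}−z̄) = -55.4490
γ_2 = -55.4490 / 7 = -7.921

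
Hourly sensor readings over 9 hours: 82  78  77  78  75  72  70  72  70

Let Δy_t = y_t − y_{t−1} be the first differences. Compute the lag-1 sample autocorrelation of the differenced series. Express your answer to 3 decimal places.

First differences Δy: -4, -1, 1, -3, -3, -2, 2, -2
Mean of differences = -1.5000
Numerator Σ(Δy_t−Δȳ)(Δy_{t+1}−Δȳ) = -4.2500
Denominator Σ(Δy_t−Δȳ)² = 30.0000
r_1(Δy) = -4.2500 / 30.0000 = -0.142

-0.142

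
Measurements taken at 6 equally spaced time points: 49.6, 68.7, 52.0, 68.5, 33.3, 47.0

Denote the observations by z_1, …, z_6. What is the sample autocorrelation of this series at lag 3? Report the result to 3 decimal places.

Mean z̄ = (49.6 + 68.7 + 52.0 + 68.5 + 33.3 + 47.0)/6 = 53.1833
Deviations from mean: -3.5833, 15.5167, -1.1833, 15.3167, -19.8833, -6.1833
Numerator Σ_{t=1}^{3}(z_t−z̄)(z_{t+3}−z̄) = -356.0908
Denominator Σ(z_t−z̄)² = 923.1883
r_3 = -356.0908 / 923.1883 = -0.386

-0.386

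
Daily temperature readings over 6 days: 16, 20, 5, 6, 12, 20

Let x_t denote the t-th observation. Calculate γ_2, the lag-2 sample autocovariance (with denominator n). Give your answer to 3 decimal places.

-18.593

Mean x̄ = (16 + 20 + 5 + 6 + 12 + 20)/6 = 13.1667
Σ_{t=1}^{4}(x_t−x̄)(x_{t+2}−x̄) = -111.5556
γ_2 = -111.5556 / 6 = -18.593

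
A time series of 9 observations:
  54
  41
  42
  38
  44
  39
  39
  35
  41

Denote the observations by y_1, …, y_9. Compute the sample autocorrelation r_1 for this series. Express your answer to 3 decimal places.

0.008

Mean ȳ = (54 + 41 + 42 + 38 + 44 + 39 + 39 + 35 + 41)/9 = 41.4444
Numerator Σ_{t=1}^{8}(y_t−ȳ)(y_{t+1}−ȳ) = 1.8025
Denominator Σ(y_t−ȳ)² = 230.2222
r_1 = 1.8025 / 230.2222 = 0.008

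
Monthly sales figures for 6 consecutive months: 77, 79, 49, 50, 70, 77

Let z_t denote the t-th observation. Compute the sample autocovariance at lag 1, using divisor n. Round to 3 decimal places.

31.500

Mean z̄ = (77 + 79 + 49 + 50 + 70 + 77)/6 = 67.0000
Σ_{t=1}^{5}(z_t−z̄)(z_{t+1}−z̄) = 189.0000
γ_1 = 189.0000 / 6 = 31.500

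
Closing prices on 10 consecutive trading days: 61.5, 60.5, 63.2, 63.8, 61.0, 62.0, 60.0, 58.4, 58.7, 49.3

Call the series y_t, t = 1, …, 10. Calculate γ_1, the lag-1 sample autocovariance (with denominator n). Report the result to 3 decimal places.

Mean ȳ = (61.5 + 60.5 + 63.2 + 63.8 + 61.0 + 62.0 + 60.0 + 58.4 + 58.7 + 49.3)/10 = 59.8400
Σ_{t=1}^{9}(y_t−ȳ)(y_{t+1}−ȳ) = 37.4904
γ_1 = 37.4904 / 10 = 3.749

3.749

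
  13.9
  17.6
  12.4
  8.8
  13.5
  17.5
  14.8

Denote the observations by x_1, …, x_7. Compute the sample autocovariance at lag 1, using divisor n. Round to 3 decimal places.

Mean x̄ = (13.9 + 17.6 + 12.4 + 8.8 + 13.5 + 17.5 + 14.8)/7 = 14.0714
Σ_{t=1}^{6}(x_t−x̄)(x_{t+1}−x̄) = 5.8592
γ_1 = 5.8592 / 7 = 0.837

0.837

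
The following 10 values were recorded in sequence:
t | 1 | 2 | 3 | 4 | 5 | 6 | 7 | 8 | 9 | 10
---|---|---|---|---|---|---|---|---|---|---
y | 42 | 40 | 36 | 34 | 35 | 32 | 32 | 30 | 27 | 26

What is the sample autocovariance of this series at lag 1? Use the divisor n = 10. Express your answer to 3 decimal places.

15.004

Mean ȳ = (42 + 40 + 36 + 34 + 35 + 32 + 32 + 30 + 27 + 26)/10 = 33.4000
Σ_{t=1}^{9}(y_t−ȳ)(y_{t+1}−ȳ) = 150.0400
γ_1 = 150.0400 / 10 = 15.004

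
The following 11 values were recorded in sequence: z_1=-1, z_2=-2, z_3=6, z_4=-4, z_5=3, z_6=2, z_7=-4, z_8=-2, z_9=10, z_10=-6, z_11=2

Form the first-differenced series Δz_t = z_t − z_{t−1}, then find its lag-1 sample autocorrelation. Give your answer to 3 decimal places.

-0.649

First differences Δz: -1, 8, -10, 7, -1, -6, 2, 12, -16, 8
Mean of differences = 0.3000
Numerator Σ(Δz_t−Δz̄)(Δz_{t+1}−Δz̄) = -465.8900
Denominator Σ(Δz_t−Δz̄)² = 718.1000
r_1(Δz) = -465.8900 / 718.1000 = -0.649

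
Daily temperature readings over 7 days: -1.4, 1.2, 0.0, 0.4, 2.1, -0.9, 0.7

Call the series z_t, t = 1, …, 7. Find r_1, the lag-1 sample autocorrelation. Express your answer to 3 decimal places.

-0.497

Mean z̄ = (-1.4 + 1.2 + 0.0 + 0.4 + 2.1 − 0.9 + 0.7)/7 = 0.3000
Deviations from mean: -1.7000, 0.9000, -0.3000, 0.1000, 1.8000, -1.2000, 0.4000
Numerator Σ_{t=1}^{6}(z_t−z̄)(z_{t+1}−z̄) = -4.2900
Denominator Σ(z_t−z̄)² = 8.6400
r_1 = -4.2900 / 8.6400 = -0.497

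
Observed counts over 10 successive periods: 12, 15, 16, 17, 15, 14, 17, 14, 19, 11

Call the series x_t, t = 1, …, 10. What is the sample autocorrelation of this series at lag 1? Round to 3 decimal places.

Mean x̄ = (12 + 15 + 16 + 17 + 15 + 14 + 17 + 14 + 19 + 11)/10 = 15.0000
Numerator Σ_{t=1}^{9}(x_t−x̄)(x_{t+1}−x̄) = -22.0000
Denominator Σ(x_t−x̄)² = 52.0000
r_1 = -22.0000 / 52.0000 = -0.423

-0.423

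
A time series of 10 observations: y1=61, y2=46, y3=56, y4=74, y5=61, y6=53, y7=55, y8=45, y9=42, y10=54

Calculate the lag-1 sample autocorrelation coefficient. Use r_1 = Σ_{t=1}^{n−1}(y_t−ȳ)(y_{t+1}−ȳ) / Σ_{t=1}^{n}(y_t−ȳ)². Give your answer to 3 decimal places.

0.252

Mean ȳ = (61 + 46 + 56 + 74 + 61 + 53 + 55 + 45 + 42 + 54)/10 = 54.7000
Numerator Σ_{t=1}^{9}(y_t−ȳ)(y_{t+1}−ȳ) = 198.5100
Denominator Σ(y_t−ȳ)² = 788.1000
r_1 = 198.5100 / 788.1000 = 0.252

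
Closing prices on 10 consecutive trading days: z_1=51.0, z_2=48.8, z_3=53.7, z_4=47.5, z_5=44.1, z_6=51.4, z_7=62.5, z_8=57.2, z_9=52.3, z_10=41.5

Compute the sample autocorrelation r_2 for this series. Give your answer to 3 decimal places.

Mean z̄ = (51.0 + 48.8 + 53.7 + 47.5 + 44.1 + 51.4 + 62.5 + 57.2 + 52.3 + 41.5)/10 = 51.0000
Numerator Σ_{t=1}^{8}(z_t−z̄)(z_{t+2}−z̄) = -133.1500
Denominator Σ(z_t−z̄)² = 334.7800
r_2 = -133.1500 / 334.7800 = -0.398

-0.398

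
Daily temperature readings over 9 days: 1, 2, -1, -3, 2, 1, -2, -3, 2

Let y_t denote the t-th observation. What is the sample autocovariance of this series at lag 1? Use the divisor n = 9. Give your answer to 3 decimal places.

-0.384

Mean ȳ = (1 + 2 − 1 − 3 + 2 + 1 − 2 − 3 + 2)/9 = -0.1111
Σ_{t=1}^{8}(y_t−ȳ)(y_{t+1}−ȳ) = -3.4568
γ_1 = -3.4568 / 9 = -0.384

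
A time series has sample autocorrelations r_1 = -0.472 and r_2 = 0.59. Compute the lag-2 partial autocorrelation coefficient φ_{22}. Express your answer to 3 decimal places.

φ_{22} = (r_2 − r_1²) / (1 − r_1²)
r_1² = (-0.472)² = 0.222784
Numerator = 0.59 − 0.2228 = 0.3672; denominator = 1 − 0.2228 = 0.7772
φ_{22} = 0.3672 / 0.7772 = 0.472

0.472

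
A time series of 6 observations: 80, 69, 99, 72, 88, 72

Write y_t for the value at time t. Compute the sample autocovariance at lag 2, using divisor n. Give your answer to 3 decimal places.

50.667

Mean ȳ = (80 + 69 + 99 + 72 + 88 + 72)/6 = 80.0000
Σ_{t=1}^{4}(y_t−ȳ)(y_{t+2}−ȳ) = 304.0000
γ_2 = 304.0000 / 6 = 50.667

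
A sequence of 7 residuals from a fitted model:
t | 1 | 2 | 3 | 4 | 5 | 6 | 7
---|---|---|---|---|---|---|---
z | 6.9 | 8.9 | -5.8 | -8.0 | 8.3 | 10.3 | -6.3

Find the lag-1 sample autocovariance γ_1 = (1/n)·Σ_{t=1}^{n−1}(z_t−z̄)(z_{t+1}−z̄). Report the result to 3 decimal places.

-3.110

Mean z̄ = (6.9 + 8.9 − 5.8 − 8.0 + 8.3 + 10.3 − 6.3)/7 = 2.0429
Σ_{t=1}^{6}(z_t−z̄)(z_{t+1}−z̄) = -21.7704
γ_1 = -21.7704 / 7 = -3.110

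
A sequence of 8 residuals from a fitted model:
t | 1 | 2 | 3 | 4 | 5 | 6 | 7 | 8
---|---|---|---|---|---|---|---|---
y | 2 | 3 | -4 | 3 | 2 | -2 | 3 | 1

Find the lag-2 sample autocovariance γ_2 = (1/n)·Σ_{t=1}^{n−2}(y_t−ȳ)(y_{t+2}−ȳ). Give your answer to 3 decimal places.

-1.250

Mean ȳ = (2 + 3 − 4 + 3 + 2 − 2 + 3 + 1)/8 = 1.0000
Σ_{t=1}^{6}(y_t−ȳ)(y_{t+2}−ȳ) = -10.0000
γ_2 = -10.0000 / 8 = -1.250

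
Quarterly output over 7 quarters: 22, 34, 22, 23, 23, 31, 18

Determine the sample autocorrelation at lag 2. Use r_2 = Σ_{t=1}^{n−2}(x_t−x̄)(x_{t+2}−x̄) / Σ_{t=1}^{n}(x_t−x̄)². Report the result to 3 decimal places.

-0.017

Mean x̄ = (22 + 34 + 22 + 23 + 23 + 31 + 18)/7 = 24.7143
Deviations from mean: -2.7143, 9.2857, -2.7143, -1.7143, -1.7143, 6.2857, -6.7143
Σ(x_t−x̄)(x_{t+2}−x̄) = (7.3673) + (-15.9184) + (4.6531) + (-10.7755) + (11.5102) = -3.1633
Denominator Σ(x_t−x̄)² = 191.4286
r_2 = -3.1633 / 191.4286 = -0.017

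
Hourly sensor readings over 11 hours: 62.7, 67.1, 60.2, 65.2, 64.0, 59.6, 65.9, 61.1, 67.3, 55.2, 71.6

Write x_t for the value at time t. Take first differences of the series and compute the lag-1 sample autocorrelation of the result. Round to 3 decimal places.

-0.671

First differences Δx: 4.4, -6.9, 5.0, -1.2, -4.4, 6.3, -4.8, 6.2, -12.1, 16.4
Mean of differences = 0.8900
Numerator Σ(Δx_t−Δx̄)(Δx_{t+1}−Δx̄) = -416.9611
Denominator Σ(Δx_t−Δx̄)² = 621.3890
r_1(Δx) = -416.9611 / 621.3890 = -0.671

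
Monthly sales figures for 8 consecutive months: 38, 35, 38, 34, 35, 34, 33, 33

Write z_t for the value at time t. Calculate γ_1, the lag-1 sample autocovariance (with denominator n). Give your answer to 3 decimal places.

0.375

Mean z̄ = (38 + 35 + 38 + 34 + 35 + 34 + 33 + 33)/8 = 35.0000
Deviations: 3.0000, 0.0000, 3.0000, -1.0000, 0.0000, -1.0000, -2.0000, -2.0000
Σ_{t=1}^{7}(z_t−z̄)(z_{t+1}−z̄) = 3.0000
γ_1 = 3.0000 / 8 = 0.375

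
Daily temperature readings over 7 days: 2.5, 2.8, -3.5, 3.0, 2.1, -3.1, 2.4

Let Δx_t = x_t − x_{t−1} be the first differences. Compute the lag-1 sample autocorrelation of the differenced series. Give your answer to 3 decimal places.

-0.519

First differences Δx: 0.3, -6.3, 6.5, -0.9, -5.2, 5.5
Mean of differences = -0.0167
Numerator Σ(Δx_t−Δx̄)(Δx_{t+1}−Δx̄) = -72.7086
Denominator Σ(Δx_t−Δx̄)² = 140.1283
r_1(Δx) = -72.7086 / 140.1283 = -0.519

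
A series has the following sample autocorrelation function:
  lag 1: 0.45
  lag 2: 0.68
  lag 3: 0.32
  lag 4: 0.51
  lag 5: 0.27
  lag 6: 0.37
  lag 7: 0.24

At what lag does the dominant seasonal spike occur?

The largest autocorrelation is r_2 = 0.68, with a weaker echo at lag 4 (0.51); the remaining lags stay at or below 0.45.
The dominant spike at lag 2 indicates a seasonal period of 2.

2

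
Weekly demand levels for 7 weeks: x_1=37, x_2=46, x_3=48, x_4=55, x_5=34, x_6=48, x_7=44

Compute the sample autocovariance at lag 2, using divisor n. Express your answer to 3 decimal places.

Mean x̄ = (37 + 46 + 48 + 55 + 34 + 48 + 44)/7 = 44.5714
Σ_{t=1}^{5}(x_t−x̄)(x_{t+2}−x̄) = -5.5102
γ_2 = -5.5102 / 7 = -0.787

-0.787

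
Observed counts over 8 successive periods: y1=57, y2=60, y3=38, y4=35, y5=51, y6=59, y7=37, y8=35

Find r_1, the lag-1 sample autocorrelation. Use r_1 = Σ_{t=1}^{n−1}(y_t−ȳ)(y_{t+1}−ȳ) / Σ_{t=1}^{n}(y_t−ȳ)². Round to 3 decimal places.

Mean ȳ = (57 + 60 + 38 + 35 + 51 + 59 + 37 + 35)/8 = 46.5000
Deviations from mean: 10.5000, 13.5000, -8.5000, -11.5000, 4.5000, 12.5000, -9.5000, -11.5000
Σ(y_t−ȳ)(y_{t+1}−ȳ) = (141.7500) + (-114.7500) + (97.7500) + (-51.7500) + (56.2500) + (-118.7500) + (109.2500) = 119.7500
Denominator Σ(y_t−ȳ)² = 896.0000
r_1 = 119.7500 / 896.0000 = 0.134

0.134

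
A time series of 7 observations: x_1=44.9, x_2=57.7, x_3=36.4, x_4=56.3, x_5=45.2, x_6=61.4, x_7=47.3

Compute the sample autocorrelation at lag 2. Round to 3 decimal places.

Mean x̄ = (44.9 + 57.7 + 36.4 + 56.3 + 45.2 + 61.4 + 47.3)/7 = 49.8857
Numerator Σ_{t=1}^{5}(x_t−x̄)(x_{t+2}−x̄) = 266.5210
Denominator Σ(x_t−x̄)² = 470.1486
r_2 = 266.5210 / 470.1486 = 0.567

0.567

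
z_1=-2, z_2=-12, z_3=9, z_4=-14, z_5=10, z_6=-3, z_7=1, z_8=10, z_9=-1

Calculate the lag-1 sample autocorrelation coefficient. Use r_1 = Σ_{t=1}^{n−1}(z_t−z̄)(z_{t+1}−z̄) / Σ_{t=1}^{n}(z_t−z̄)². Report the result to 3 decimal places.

Mean z̄ = (-2 − 12 + 9 − 14 + 10 − 3 + 1 + 10 − 1)/9 = -0.2222
Numerator Σ_{t=1}^{8}(z_t−z̄)(z_{t+1}−z̄) = -382.8272
Denominator Σ(z_t−z̄)² = 635.5556
r_1 = -382.8272 / 635.5556 = -0.602

-0.602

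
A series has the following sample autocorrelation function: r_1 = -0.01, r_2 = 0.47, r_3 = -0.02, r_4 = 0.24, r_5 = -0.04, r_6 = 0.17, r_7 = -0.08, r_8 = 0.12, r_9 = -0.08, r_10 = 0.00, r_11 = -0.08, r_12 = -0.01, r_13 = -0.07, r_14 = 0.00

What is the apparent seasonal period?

2

The largest autocorrelation is r_2 = 0.47, with weaker echoes at lags 4 (0.24) and 6 (0.17); the remaining lags stay at or below 0.12.
The dominant spike at lag 2 indicates a seasonal period of 2.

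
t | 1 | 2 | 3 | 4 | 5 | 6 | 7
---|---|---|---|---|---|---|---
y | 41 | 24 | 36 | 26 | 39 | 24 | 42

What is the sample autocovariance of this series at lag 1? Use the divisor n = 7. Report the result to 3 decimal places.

-42.105

Mean ȳ = (41 + 24 + 36 + 26 + 39 + 24 + 42)/7 = 33.1429
Deviations: 7.8571, -9.1429, 2.8571, -7.1429, 5.8571, -9.1429, 8.8571
Σ_{t=1}^{6}(y_t−ȳ)(y_{t+1}−ȳ) = -294.7347
γ_1 = -294.7347 / 7 = -42.105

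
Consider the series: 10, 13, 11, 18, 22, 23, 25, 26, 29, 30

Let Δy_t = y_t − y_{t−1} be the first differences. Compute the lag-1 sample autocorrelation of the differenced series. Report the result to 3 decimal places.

First differences Δy: 3, -2, 7, 4, 1, 2, 1, 3, 1
Mean of differences = 2.2222
Numerator Σ(Δy_t−Δȳ)(Δy_{t+1}−Δȳ) = -18.4938
Denominator Σ(Δy_t−Δȳ)² = 49.5556
r_1(Δy) = -18.4938 / 49.5556 = -0.373

-0.373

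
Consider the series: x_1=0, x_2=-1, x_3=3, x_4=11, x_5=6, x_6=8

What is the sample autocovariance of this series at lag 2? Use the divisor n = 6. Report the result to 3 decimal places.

-1.417

Mean x̄ = (0 − 1 + 3 + 11 + 6 + 8)/6 = 4.5000
Deviations: -4.5000, -5.5000, -1.5000, 6.5000, 1.5000, 3.5000
Σ_{t=1}^{4}(x_t−x̄)(x_{t+2}−x̄) = -8.5000
γ_2 = -8.5000 / 6 = -1.417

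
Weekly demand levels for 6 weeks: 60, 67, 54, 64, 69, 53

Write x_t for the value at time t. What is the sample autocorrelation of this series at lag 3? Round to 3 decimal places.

0.453

Mean x̄ = (60 + 67 + 54 + 64 + 69 + 53)/6 = 61.1667
Σ(x_t−x̄)(x_{t+3}−x̄) = (-3.3056) + (45.6944) + (58.5278) = 100.9167
Denominator Σ(x_t−x̄)² = 222.8333
r_3 = 100.9167 / 222.8333 = 0.453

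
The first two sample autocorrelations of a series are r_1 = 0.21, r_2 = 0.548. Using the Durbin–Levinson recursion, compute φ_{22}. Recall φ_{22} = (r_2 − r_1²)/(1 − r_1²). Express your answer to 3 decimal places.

0.527

φ_{22} = (r_2 − r_1²) / (1 − r_1²)
r_1² = (0.21)² = 0.0441
Numerator = 0.548 − 0.0441 = 0.5039; denominator = 1 − 0.0441 = 0.9559
φ_{22} = 0.5039 / 0.9559 = 0.527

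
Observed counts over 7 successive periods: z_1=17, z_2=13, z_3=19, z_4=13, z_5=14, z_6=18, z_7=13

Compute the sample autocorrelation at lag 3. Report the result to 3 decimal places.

Mean z̄ = (17 + 13 + 19 + 13 + 14 + 18 + 13)/7 = 15.2857
Σ(z_t−z̄)(z_{t+3}−z̄) = (-3.9184) + (2.9388) + (10.0816) + (5.2245) = 14.3265
Denominator Σ(z_t−z̄)² = 41.4286
r_3 = 14.3265 / 41.4286 = 0.346

0.346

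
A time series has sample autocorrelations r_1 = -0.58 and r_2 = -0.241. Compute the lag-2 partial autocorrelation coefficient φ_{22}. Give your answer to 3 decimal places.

φ_{22} = (r_2 − r_1²) / (1 − r_1²)
r_1² = (-0.58)² = 0.3364
Numerator = -0.241 − 0.3364 = -0.5774; denominator = 1 − 0.3364 = 0.6636
φ_{22} = -0.5774 / 0.6636 = -0.870

-0.870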